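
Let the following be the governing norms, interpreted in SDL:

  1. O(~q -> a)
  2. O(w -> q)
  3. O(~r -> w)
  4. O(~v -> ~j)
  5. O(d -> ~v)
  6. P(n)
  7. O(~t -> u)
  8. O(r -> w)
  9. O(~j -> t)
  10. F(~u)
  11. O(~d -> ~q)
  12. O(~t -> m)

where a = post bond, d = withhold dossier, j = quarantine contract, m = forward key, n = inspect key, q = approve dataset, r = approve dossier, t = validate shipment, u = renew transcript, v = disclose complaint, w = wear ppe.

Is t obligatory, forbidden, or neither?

Premises 3 and 8 are O(~r -> w) and O(r -> w); every ideal world satisfies ~r or r, so in either case w holds — hence O(w).
With premise 2, O(w -> q), the K-axiom yields O(q).
The contrapositive of premise 11 (O(~d -> ~q)) is O(q -> d), and O(q) is already established, so O(d).
With premise 5, O(d -> ~v), the K-axiom yields O(~v).
With premise 4, O(~v -> ~j), the K-axiom yields O(~j).
With premise 9, O(~j -> t), the K-axiom yields O(t).
Premises 1, 6, 7, 10, 12 do not contribute to this derivation.
Hence t is obligatory.

Obligatory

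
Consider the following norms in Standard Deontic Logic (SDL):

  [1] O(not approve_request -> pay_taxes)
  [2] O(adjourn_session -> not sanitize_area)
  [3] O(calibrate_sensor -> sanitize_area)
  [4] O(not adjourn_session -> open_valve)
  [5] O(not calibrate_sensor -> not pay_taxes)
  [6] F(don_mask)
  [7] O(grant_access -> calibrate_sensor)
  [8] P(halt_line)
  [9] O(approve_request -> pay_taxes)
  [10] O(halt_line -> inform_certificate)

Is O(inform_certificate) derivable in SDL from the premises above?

Premise 10 is O(halt_line -> inform_certificate), but O(halt_line) is not derivable from the premises (the permission P(halt_line) asserts only not O(not halt_line), not O(halt_line)), so it does not yield O(inform_certificate).
No other premise forces O(inform_certificate). An ideal world satisfying every premise can still have inform_certificate false, so O(inform_certificate) is not derivable.

No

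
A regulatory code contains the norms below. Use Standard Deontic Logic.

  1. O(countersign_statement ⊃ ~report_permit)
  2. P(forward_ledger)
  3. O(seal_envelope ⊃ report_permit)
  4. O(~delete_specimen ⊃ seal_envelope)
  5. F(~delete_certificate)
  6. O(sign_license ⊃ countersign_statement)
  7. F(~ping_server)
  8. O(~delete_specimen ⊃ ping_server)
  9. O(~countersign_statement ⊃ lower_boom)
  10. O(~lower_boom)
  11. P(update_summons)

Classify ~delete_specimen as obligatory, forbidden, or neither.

Forbidden

From premise 10 we have O(~lower_boom).
Premise 9 is O(~countersign_statement ⊃ lower_boom); contrapositively O(~lower_boom ⊃ countersign_statement). Since O(~lower_boom) holds, K gives O(countersign_statement).
Applying K to premise 1 (O(countersign_statement ⊃ ~report_permit)) and O(countersign_statement) yields O(~report_permit).
Premise 3, O(seal_envelope ⊃ report_permit), contraposes to O(~report_permit ⊃ ~seal_envelope); with O(~report_permit) we get O(~seal_envelope).
The contrapositive of premise 4 (O(~delete_specimen ⊃ seal_envelope)) is O(~seal_envelope ⊃ delete_specimen), and O(~seal_envelope) is already established, so O(delete_specimen).
Premises 2, 5, 6, 7, 8, 11 do not contribute to this derivation.
Thus O(delete_specimen), which is F(~delete_specimen): ~delete_specimen is forbidden.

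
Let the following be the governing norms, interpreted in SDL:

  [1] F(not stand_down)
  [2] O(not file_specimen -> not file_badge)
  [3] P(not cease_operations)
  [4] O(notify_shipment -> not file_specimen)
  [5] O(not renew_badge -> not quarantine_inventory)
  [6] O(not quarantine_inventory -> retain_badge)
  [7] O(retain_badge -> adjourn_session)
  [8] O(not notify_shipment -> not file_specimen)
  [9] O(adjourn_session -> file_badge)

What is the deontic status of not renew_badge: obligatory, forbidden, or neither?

Forbidden

Premises 4 and 8 cover both cases: O(notify_shipment -> not file_specimen) and O(not notify_shipment -> not file_specimen). Since notify_shipment ∨ not notify_shipment is a tautology, O(not file_specimen) follows.
From O(not file_specimen) and premise 2, O(not file_specimen -> not file_badge), we obtain O(not file_badge).
Premise 9, O(adjourn_session -> file_badge), contraposes to O(not file_badge -> not adjourn_session); with O(not file_badge) we get O(not adjourn_session).
Premise 7, O(retain_badge -> adjourn_session), contraposes to O(not adjourn_session -> not retain_badge); with O(not adjourn_session) we get O(not retain_badge).
Premise 6 is O(not quarantine_inventory -> retain_badge); contrapositively O(not retain_badge -> quarantine_inventory). Since O(not retain_badge) holds, K gives O(quarantine_inventory).
The contrapositive of premise 5 (O(not renew_badge -> not quarantine_inventory)) is O(quarantine_inventory -> renew_badge), and O(quarantine_inventory) is already established, so O(renew_badge).
Premises 1, 3 do not contribute to this derivation.
Thus O(renew_badge), which is F(not renew_badge): not renew_badge is forbidden.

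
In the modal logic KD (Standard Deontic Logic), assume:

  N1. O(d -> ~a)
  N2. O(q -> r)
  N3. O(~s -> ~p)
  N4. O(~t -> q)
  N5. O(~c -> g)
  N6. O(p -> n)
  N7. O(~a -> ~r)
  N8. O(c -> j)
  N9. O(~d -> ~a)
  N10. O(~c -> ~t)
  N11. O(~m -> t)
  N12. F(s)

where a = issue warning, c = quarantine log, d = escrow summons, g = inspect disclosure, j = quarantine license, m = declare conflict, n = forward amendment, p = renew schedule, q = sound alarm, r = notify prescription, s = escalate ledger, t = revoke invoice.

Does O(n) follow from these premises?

Premise 6 is O(p -> n), but O(p) is not derivable from the premises, so it does not yield O(n).
No other premise forces O(n). An ideal world satisfying every premise can still have n false, so O(n) is not derivable.

No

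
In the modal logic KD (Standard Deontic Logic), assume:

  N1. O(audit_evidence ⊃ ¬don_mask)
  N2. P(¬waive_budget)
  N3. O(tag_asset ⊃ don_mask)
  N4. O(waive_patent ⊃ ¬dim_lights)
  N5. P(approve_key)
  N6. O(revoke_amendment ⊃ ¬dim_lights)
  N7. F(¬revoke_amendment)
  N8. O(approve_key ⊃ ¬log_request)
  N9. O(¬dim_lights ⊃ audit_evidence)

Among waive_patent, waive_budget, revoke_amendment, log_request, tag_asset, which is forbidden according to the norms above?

Premise 7, F(¬revoke_amendment), is equivalent to O(revoke_amendment).
With premise 6, O(revoke_amendment ⊃ ¬dim_lights), the K-axiom yields O(¬dim_lights).
With premise 9, O(¬dim_lights ⊃ audit_evidence), the K-axiom yields O(audit_evidence).
With premise 1, O(audit_evidence ⊃ ¬don_mask), the K-axiom yields O(¬don_mask).
Premise 3 is O(tag_asset ⊃ don_mask); contrapositively O(¬don_mask ⊃ ¬tag_asset). Since O(¬don_mask) holds, K gives O(¬tag_asset).
So O(¬tag_asset) holds, i.e. tag_asset is forbidden. None of the other listed options is forbidden under the premises.

tag_asset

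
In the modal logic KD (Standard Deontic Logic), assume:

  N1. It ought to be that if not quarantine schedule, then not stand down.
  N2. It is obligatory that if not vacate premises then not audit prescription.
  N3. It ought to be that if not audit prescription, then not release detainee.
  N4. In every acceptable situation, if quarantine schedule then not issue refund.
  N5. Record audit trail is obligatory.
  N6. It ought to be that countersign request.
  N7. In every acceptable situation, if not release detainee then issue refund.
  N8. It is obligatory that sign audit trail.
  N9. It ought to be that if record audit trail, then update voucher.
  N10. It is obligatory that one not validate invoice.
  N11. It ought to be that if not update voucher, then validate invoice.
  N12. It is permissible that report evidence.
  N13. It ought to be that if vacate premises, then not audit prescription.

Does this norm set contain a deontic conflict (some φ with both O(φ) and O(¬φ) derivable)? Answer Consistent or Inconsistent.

Premise 11 is O(¬update_voucher → validate_invoice), but O(¬update_voucher) is not derivable from the premises, so it does not yield O(validate_invoice).
So O(validate_invoice) is not derivable, and the apparent clash with O(¬validate_invoice) does not arise.
A world satisfying every obligation exists (e.g. audit_prescription=false, countersign_request=true, issue_refund=true, quarantine_schedule=false, record_audit_trail=true, release_detainee=false, report_evidence=false, sign_audit_trail=true, stand_down=false, update_voucher=true, vacate_premises=false, validate_invoice=false); no atom is both obligatory and forbidden, so the set is consistent.

Consistent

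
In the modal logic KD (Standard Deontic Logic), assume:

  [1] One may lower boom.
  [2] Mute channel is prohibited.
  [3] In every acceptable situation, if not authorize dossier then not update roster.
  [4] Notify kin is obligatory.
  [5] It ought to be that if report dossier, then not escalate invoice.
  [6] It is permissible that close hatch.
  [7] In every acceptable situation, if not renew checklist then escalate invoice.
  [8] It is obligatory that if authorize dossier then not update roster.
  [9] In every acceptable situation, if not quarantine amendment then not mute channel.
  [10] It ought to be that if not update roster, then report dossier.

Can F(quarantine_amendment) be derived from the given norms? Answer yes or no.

No

Premise 9 is O(¬quarantine_amendment → ¬mute_channel); even if O(¬mute_channel) held, inferring O(¬quarantine_amendment) would be affirming the consequent — invalid.
No other premise forces O(¬quarantine_amendment). An ideal world satisfying every premise can still have quarantine_amendment true, so F(quarantine_amendment) is not derivable.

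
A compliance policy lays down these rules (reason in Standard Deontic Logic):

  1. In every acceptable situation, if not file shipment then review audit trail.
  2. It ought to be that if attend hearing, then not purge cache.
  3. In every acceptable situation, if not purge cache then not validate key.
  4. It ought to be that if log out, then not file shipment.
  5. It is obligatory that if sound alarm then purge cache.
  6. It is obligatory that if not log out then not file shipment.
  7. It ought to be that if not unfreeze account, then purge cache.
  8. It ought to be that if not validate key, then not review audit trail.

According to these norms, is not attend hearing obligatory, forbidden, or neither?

By case analysis on ¬log_out: premise 6 gives O(¬log_out → ¬file_shipment) and premise 4 gives O(log_out → ¬file_shipment), so O(¬file_shipment) either way.
With premise 1, O(¬file_shipment → review_audit_trail), the K-axiom yields O(review_audit_trail).
Premise 8 is O(¬validate_key → ¬review_audit_trail); contrapositively O(review_audit_trail → validate_key). Since O(review_audit_trail) holds, K gives O(validate_key).
The contrapositive of premise 3 (O(¬purge_cache → ¬validate_key)) is O(validate_key → purge_cache), and O(validate_key) is already established, so O(purge_cache).
Premise 2, O(attend_hearing → ¬purge_cache), contraposes to O(purge_cache → ¬attend_hearing); with O(purge_cache) we get O(¬attend_hearing).
Premises 5, 7 do not contribute to this derivation.
Hence ¬attend_hearing is obligatory.

Obligatory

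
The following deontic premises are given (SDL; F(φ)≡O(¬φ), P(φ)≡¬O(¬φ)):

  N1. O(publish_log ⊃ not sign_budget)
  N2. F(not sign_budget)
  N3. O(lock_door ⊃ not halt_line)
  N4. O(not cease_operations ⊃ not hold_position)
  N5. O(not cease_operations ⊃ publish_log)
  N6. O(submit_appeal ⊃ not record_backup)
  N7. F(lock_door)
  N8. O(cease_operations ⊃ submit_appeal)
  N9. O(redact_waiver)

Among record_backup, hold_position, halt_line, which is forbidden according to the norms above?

Premise 2 is F(not sign_budget), i.e. O(sign_budget).
The contrapositive of premise 1 (O(publish_log ⊃ not sign_budget)) is O(sign_budget ⊃ not publish_log), and O(sign_budget) is already established, so O(not publish_log).
Premise 5 is O(not cease_operations ⊃ publish_log); contrapositively O(not publish_log ⊃ cease_operations). Since O(not publish_log) holds, K gives O(cease_operations).
Applying K to premise 8 (O(cease_operations ⊃ submit_appeal)) and O(cease_operations) yields O(submit_appeal).
With premise 6, O(submit_appeal ⊃ not record_backup), the K-axiom yields O(not record_backup).
So O(not record_backup) holds, i.e. record_backup is forbidden. None of the other listed options is forbidden under the premises.

record_backup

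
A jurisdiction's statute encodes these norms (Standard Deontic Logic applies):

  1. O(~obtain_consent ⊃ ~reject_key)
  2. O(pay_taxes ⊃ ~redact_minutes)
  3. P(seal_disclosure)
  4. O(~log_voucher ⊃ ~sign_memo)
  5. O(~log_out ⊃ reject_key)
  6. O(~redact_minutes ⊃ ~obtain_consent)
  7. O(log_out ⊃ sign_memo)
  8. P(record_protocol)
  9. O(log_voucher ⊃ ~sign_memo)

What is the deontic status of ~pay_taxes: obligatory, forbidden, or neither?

Obligatory

Premises 4 and 9 cover both cases: O(~log_voucher ⊃ ~sign_memo) and O(log_voucher ⊃ ~sign_memo). Since ~log_voucher ∨ log_voucher is a tautology, O(~sign_memo) follows.
The contrapositive of premise 7 (O(log_out ⊃ sign_memo)) is O(~sign_memo ⊃ ~log_out), and O(~sign_memo) is already established, so O(~log_out).
With premise 5, O(~log_out ⊃ reject_key), the K-axiom yields O(reject_key).
The contrapositive of premise 1 (O(~obtain_consent ⊃ ~reject_key)) is O(reject_key ⊃ obtain_consent), and O(reject_key) is already established, so O(obtain_consent).
Premise 6, O(~redact_minutes ⊃ ~obtain_consent), contraposes to O(obtain_consent ⊃ redact_minutes); with O(obtain_consent) we get O(redact_minutes).
Premise 2 is O(pay_taxes ⊃ ~redact_minutes); contrapositively O(redact_minutes ⊃ ~pay_taxes). Since O(redact_minutes) holds, K gives O(~pay_taxes).
Premises 3, 8 do not contribute to this derivation.
Hence ~pay_taxes is obligatory.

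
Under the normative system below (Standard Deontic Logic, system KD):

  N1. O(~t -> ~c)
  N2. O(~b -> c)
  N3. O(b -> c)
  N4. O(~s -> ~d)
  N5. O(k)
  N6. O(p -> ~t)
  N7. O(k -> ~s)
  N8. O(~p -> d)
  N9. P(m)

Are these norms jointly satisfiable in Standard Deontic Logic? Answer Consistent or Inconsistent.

Inconsistent

Premises 2 and 3 cover both cases: O(~b -> c) and O(b -> c). Since ~b ∨ b is a tautology, O(c) follows.
The contrapositive of premise 1 (O(~t -> ~c)) is O(c -> t), and O(c) is already established, so O(t).
Premise 6, O(p -> ~t), contraposes to O(t -> ~p); with O(t) we get O(~p).
Applying K to premise 8 (O(~p -> d)) and O(~p) yields O(d).
Premise 4, O(~s -> ~d), contraposes to O(d -> s); with O(d) we get O(s).
Premise 7, O(k -> ~s), contraposes to O(s -> ~k); with O(s) we get O(~k).
However, premise 5 gives O(k).
We now have both O(~k) and O(k) — k is simultaneously obligatory and forbidden, violating the D-axiom.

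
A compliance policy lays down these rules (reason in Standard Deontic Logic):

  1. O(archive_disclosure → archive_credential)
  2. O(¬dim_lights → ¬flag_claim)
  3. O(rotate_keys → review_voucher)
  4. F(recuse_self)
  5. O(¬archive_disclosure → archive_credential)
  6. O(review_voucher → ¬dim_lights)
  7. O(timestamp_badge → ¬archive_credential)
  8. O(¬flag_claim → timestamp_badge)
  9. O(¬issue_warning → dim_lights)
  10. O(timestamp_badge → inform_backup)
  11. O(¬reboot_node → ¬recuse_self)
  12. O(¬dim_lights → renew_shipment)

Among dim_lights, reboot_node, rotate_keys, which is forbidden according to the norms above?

rotate_keys

Premises 5 and 1 cover both cases: O(¬archive_disclosure → archive_credential) and O(archive_disclosure → archive_credential). Since ¬archive_disclosure ∨ archive_disclosure is a tautology, O(archive_credential) follows.
Premise 7, O(timestamp_badge → ¬archive_credential), contraposes to O(archive_credential → ¬timestamp_badge); with O(archive_credential) we get O(¬timestamp_badge).
Premise 8 is O(¬flag_claim → timestamp_badge); contrapositively O(¬timestamp_badge → flag_claim). Since O(¬timestamp_badge) holds, K gives O(flag_claim).
Premise 2, O(¬dim_lights → ¬flag_claim), contraposes to O(flag_claim → dim_lights); with O(flag_claim) we get O(dim_lights).
Premise 6, O(review_voucher → ¬dim_lights), contraposes to O(dim_lights → ¬review_voucher); with O(dim_lights) we get O(¬review_voucher).
The contrapositive of premise 3 (O(rotate_keys → review_voucher)) is O(¬review_voucher → ¬rotate_keys), and O(¬review_voucher) is already established, so O(¬rotate_keys).
So O(¬rotate_keys) holds, i.e. rotate_keys is forbidden. None of the other listed options is forbidden under the premises.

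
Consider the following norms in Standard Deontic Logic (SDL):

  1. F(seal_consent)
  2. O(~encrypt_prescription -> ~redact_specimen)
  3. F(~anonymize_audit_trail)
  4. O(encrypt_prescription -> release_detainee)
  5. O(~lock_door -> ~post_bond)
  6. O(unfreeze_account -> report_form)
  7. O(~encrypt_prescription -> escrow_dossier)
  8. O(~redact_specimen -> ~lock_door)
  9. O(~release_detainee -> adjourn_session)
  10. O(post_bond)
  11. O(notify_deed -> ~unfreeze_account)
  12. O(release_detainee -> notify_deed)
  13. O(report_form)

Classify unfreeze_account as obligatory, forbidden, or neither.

Forbidden

Premise 10 gives O(post_bond).
The contrapositive of premise 5 (O(~lock_door -> ~post_bond)) is O(post_bond -> lock_door), and O(post_bond) is already established, so O(lock_door).
The contrapositive of premise 8 (O(~redact_specimen -> ~lock_door)) is O(lock_door -> redact_specimen), and O(lock_door) is already established, so O(redact_specimen).
Premise 2, O(~encrypt_prescription -> ~redact_specimen), contraposes to O(redact_specimen -> encrypt_prescription); with O(redact_specimen) we get O(encrypt_prescription).
With premise 4, O(encrypt_prescription -> release_detainee), the K-axiom yields O(release_detainee).
Applying K to premise 12 (O(release_detainee -> notify_deed)) and O(release_detainee) yields O(notify_deed).
Applying K to premise 11 (O(notify_deed -> ~unfreeze_account)) and O(notify_deed) yields O(~unfreeze_account).
Premises 1, 3, 6, 7, 9, 13 do not contribute to this derivation.
Thus O(~unfreeze_account), which is F(unfreeze_account): unfreeze_account is forbidden.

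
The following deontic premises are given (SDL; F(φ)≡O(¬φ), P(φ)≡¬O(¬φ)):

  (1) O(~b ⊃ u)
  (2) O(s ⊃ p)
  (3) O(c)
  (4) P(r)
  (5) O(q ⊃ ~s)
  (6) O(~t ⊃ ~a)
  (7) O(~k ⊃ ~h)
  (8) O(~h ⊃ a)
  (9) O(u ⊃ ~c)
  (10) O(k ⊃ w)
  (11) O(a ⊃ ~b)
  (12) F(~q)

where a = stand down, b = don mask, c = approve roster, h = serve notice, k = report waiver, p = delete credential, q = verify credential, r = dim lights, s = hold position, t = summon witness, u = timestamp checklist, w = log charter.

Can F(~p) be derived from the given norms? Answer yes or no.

No

Premise 2 is O(s ⊃ p), but O(s) is not derivable from the premises, so it does not yield O(p).
No other premise forces O(p). An ideal world satisfying every premise can still have ~p true, so F(~p) is not derivable.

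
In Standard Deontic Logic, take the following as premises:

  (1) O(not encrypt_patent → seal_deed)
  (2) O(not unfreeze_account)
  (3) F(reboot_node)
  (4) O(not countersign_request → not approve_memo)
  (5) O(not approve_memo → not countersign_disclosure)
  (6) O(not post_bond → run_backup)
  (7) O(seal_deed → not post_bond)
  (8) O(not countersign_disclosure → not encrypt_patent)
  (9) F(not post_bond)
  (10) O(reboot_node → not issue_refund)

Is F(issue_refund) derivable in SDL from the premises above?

No

Premise 10 is O(reboot_node → not issue_refund), but O(reboot_node) is not derivable from the premises, so it does not yield O(not issue_refund).
No other premise forces O(not issue_refund). An ideal world satisfying every premise can still have issue_refund true, so F(issue_refund) is not derivable.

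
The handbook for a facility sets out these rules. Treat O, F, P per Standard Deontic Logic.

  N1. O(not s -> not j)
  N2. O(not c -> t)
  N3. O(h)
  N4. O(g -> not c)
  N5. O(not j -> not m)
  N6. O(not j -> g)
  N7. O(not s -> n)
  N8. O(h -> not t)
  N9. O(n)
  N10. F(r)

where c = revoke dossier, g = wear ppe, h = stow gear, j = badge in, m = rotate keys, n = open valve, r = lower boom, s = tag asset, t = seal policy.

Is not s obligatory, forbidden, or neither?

From premise 3 we have O(h).
From O(h) and premise 8, O(h -> not t), we obtain O(not t).
Premise 2, O(not c -> t), contraposes to O(not t -> c); with O(not t) we get O(c).
Premise 4, O(g -> not c), contraposes to O(c -> not g); with O(c) we get O(not g).
Premise 6 is O(not j -> g); contrapositively O(not g -> j). Since O(not g) holds, K gives O(j).
Premise 1 is O(not s -> not j); contrapositively O(j -> s). Since O(j) holds, K gives O(s).
Premises 5, 7, 9, 10 do not contribute to this derivation.
Thus O(s), which is F(not s): not s is forbidden.

Forbidden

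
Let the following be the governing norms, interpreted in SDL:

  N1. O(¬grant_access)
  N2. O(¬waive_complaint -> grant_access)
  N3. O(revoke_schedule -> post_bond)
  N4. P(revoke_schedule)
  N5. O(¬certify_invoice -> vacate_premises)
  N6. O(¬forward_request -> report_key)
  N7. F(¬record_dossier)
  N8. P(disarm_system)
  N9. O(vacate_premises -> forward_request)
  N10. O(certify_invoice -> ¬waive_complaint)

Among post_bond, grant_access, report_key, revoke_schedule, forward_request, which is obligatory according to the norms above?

forward_request

Premise 1 gives O(¬grant_access).
The contrapositive of premise 2 (O(¬waive_complaint -> grant_access)) is O(¬grant_access -> waive_complaint), and O(¬grant_access) is already established, so O(waive_complaint).
Premise 10 is O(certify_invoice -> ¬waive_complaint); contrapositively O(waive_complaint -> ¬certify_invoice). Since O(waive_complaint) holds, K gives O(¬certify_invoice).
With premise 5, O(¬certify_invoice -> vacate_premises), the K-axiom yields O(vacate_premises).
From O(vacate_premises) and premise 9, O(vacate_premises -> forward_request), we obtain O(forward_request).
So O(forward_request) holds — forward_request is obligatory. None of the other listed options is made obligatory by any chain of premises.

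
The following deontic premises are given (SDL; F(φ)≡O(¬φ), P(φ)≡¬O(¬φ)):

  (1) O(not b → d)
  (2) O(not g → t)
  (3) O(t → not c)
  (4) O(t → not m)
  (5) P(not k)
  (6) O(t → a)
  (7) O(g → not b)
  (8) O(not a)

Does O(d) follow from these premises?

From premise 8 we have O(not a).
The contrapositive of premise 6 (O(t → a)) is O(not a → not t), and O(not a) is already established, so O(not t).
The contrapositive of premise 2 (O(not g → t)) is O(not t → g), and O(not t) is already established, so O(g).
From O(g) and premise 7, O(g → not b), we obtain O(not b).
With premise 1, O(not b → d), the K-axiom yields O(d).
Premises 3, 4, 5 do not contribute to this derivation.
So O(d) follows.

Yes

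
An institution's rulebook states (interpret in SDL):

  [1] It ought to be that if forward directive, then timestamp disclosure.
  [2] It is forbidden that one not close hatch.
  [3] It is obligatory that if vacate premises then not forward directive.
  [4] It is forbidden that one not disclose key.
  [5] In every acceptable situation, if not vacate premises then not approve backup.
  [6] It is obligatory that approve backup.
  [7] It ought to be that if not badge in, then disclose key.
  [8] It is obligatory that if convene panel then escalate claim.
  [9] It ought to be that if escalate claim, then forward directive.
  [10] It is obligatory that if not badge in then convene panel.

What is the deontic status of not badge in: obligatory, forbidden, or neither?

Forbidden

From premise 6 we have O(approve_backup).
The contrapositive of premise 5 (O(¬vacate_premises → ¬approve_backup)) is O(approve_backup → vacate_premises), and O(approve_backup) is already established, so O(vacate_premises).
With premise 3, O(vacate_premises → ¬forward_directive), the K-axiom yields O(¬forward_directive).
Premise 9, O(escalate_claim → forward_directive), contraposes to O(¬forward_directive → ¬escalate_claim); with O(¬forward_directive) we get O(¬escalate_claim).
The contrapositive of premise 8 (O(convene_panel → escalate_claim)) is O(¬escalate_claim → ¬convene_panel), and O(¬escalate_claim) is already established, so O(¬convene_panel).
Premise 10 is O(¬badge_in → convene_panel); contrapositively O(¬convene_panel → badge_in). Since O(¬convene_panel) holds, K gives O(badge_in).
Premises 1, 2, 4, 7 do not contribute to this derivation.
Thus O(badge_in), which is F(¬badge_in): ¬badge_in is forbidden.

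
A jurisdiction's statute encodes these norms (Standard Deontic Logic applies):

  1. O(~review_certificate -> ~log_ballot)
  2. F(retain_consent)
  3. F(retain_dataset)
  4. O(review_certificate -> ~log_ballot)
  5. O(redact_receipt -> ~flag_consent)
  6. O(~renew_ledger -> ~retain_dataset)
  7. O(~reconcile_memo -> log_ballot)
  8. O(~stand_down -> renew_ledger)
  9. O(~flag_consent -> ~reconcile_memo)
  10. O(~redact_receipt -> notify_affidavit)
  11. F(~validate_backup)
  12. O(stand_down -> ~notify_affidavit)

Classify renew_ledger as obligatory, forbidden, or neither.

Obligatory

Premises 4 and 1 cover both cases: O(review_certificate -> ~log_ballot) and O(~review_certificate -> ~log_ballot). Since review_certificate ∨ ~review_certificate is a tautology, O(~log_ballot) follows.
Premise 7 is O(~reconcile_memo -> log_ballot); contrapositively O(~log_ballot -> reconcile_memo). Since O(~log_ballot) holds, K gives O(reconcile_memo).
The contrapositive of premise 9 (O(~flag_consent -> ~reconcile_memo)) is O(reconcile_memo -> flag_consent), and O(reconcile_memo) is already established, so O(flag_consent).
The contrapositive of premise 5 (O(redact_receipt -> ~flag_consent)) is O(flag_consent -> ~redact_receipt), and O(flag_consent) is already established, so O(~redact_receipt).
Premise 10 is O(~redact_receipt -> notify_affidavit); since O(~redact_receipt), deontic closure gives O(notify_affidavit).
Premise 12, O(stand_down -> ~notify_affidavit), contraposes to O(notify_affidavit -> ~stand_down); with O(notify_affidavit) we get O(~stand_down).
Applying K to premise 8 (O(~stand_down -> renew_ledger)) and O(~stand_down) yields O(renew_ledger).
Premises 2, 3, 6, 11 do not contribute to this derivation.
Hence renew_ledger is obligatory.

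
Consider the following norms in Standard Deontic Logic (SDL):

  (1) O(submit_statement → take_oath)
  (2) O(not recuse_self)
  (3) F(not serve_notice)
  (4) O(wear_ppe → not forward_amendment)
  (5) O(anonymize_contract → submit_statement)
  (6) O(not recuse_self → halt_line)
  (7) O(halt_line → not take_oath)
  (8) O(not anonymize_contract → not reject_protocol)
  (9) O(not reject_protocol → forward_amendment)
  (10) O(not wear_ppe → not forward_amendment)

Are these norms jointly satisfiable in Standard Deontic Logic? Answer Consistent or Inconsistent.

By case analysis on wear_ppe: premise 4 gives O(wear_ppe → not forward_amendment) and premise 10 gives O(not wear_ppe → not forward_amendment), so O(not forward_amendment) either way.
Premise 9 is O(not reject_protocol → forward_amendment); contrapositively O(not forward_amendment → reject_protocol). Since O(not forward_amendment) holds, K gives O(reject_protocol).
Premise 8 is O(not anonymize_contract → not reject_protocol); contrapositively O(reject_protocol → anonymize_contract). Since O(reject_protocol) holds, K gives O(anonymize_contract).
From O(anonymize_contract) and premise 5, O(anonymize_contract → submit_statement), we obtain O(submit_statement).
From O(submit_statement) and premise 1, O(submit_statement → take_oath), we obtain O(take_oath).
The contrapositive of premise 7 (O(halt_line → not take_oath)) is O(take_oath → not halt_line), and O(take_oath) is already established, so O(not halt_line).
Premise 6, O(not recuse_self → halt_line), contraposes to O(not halt_line → recuse_self); with O(not halt_line) we get O(recuse_self).
But premise 2 directly asserts O(not recuse_self).
We now have both O(recuse_self) and O(not recuse_self) — recuse_self is simultaneously obligatory and forbidden, violating the D-axiom.

Inconsistent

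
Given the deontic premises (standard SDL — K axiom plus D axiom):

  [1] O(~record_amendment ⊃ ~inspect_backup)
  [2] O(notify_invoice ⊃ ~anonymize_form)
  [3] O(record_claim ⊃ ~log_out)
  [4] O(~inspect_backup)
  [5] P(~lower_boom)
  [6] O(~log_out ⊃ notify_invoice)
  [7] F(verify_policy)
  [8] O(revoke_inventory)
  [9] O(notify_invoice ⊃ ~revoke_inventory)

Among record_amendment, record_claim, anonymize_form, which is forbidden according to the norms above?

Premise 8 states O(revoke_inventory) outright.
The contrapositive of premise 9 (O(notify_invoice ⊃ ~revoke_inventory)) is O(revoke_inventory ⊃ ~notify_invoice), and O(revoke_inventory) is already established, so O(~notify_invoice).
Premise 6 is O(~log_out ⊃ notify_invoice); contrapositively O(~notify_invoice ⊃ log_out). Since O(~notify_invoice) holds, K gives O(log_out).
Premise 3 is O(record_claim ⊃ ~log_out); contrapositively O(log_out ⊃ ~record_claim). Since O(log_out) holds, K gives O(~record_claim).
So O(~record_claim) holds, i.e. record_claim is forbidden. None of the other listed options is forbidden under the premises.

record_claim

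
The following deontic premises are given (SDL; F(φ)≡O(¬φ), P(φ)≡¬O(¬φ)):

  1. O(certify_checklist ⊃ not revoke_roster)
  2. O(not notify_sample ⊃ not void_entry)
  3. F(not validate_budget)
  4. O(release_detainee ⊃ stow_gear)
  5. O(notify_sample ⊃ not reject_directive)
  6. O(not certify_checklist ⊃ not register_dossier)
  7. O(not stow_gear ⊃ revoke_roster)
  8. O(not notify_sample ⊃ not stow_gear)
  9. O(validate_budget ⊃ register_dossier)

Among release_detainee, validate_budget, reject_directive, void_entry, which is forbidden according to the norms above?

Premise 3 is F(not validate_budget), i.e. O(validate_budget).
Applying K to premise 9 (O(validate_budget ⊃ register_dossier)) and O(validate_budget) yields O(register_dossier).
Premise 6 is O(not certify_checklist ⊃ not register_dossier); contrapositively O(register_dossier ⊃ certify_checklist). Since O(register_dossier) holds, K gives O(certify_checklist).
Applying K to premise 1 (O(certify_checklist ⊃ not revoke_roster)) and O(certify_checklist) yields O(not revoke_roster).
Premise 7 is O(not stow_gear ⊃ revoke_roster); contrapositively O(not revoke_roster ⊃ stow_gear). Since O(not revoke_roster) holds, K gives O(stow_gear).
The contrapositive of premise 8 (O(not notify_sample ⊃ not stow_gear)) is O(stow_gear ⊃ notify_sample), and O(stow_gear) is already established, so O(notify_sample).
Applying K to premise 5 (O(notify_sample ⊃ not reject_directive)) and O(notify_sample) yields O(not reject_directive).
So O(not reject_directive) holds, i.e. reject_directive is forbidden. None of the other listed options is forbidden under the premises.

reject_directive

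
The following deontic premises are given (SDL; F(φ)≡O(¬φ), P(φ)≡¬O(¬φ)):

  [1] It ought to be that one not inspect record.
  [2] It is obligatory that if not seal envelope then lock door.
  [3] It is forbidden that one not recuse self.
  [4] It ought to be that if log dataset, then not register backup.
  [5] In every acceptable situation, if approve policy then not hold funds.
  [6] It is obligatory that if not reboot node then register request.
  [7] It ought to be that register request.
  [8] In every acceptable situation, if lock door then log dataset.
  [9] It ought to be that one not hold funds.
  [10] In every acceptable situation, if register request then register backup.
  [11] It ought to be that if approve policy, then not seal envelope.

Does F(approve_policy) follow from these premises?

Yes

Premise 7 states O(register_request) outright.
Applying K to premise 10 (O(register_request → register_backup)) and O(register_request) yields O(register_backup).
The contrapositive of premise 4 (O(log_dataset → ¬register_backup)) is O(register_backup → ¬log_dataset), and O(register_backup) is already established, so O(¬log_dataset).
Premise 8, O(lock_door → log_dataset), contraposes to O(¬log_dataset → ¬lock_door); with O(¬log_dataset) we get O(¬lock_door).
Premise 2, O(¬seal_envelope → lock_door), contraposes to O(¬lock_door → seal_envelope); with O(¬lock_door) we get O(seal_envelope).
The contrapositive of premise 11 (O(approve_policy → ¬seal_envelope)) is O(seal_envelope → ¬approve_policy), and O(seal_envelope) is already established, so O(¬approve_policy).
Premises 1, 3, 5, 6, 9 do not contribute to this derivation.
So O(¬approve_policy) holds, i.e. F(approve_policy). The claim follows.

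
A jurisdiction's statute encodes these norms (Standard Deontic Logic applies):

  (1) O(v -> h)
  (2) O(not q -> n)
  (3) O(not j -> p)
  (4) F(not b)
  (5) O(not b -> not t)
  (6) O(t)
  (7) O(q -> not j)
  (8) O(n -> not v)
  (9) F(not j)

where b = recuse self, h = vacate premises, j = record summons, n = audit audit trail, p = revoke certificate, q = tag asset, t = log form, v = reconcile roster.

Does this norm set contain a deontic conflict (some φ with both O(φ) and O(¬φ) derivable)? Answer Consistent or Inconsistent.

Premise 5 is O(not b -> not t), but O(not b) is not derivable from the premises, so it does not yield O(not t).
So O(not t) is not derivable, and the apparent clash with O(t) does not arise.
A world satisfying every obligation exists (e.g. b=true, h=false, j=true, n=true, p=false, q=false, t=true, v=false); no atom is both obligatory and forbidden, so the set is consistent.

Consistent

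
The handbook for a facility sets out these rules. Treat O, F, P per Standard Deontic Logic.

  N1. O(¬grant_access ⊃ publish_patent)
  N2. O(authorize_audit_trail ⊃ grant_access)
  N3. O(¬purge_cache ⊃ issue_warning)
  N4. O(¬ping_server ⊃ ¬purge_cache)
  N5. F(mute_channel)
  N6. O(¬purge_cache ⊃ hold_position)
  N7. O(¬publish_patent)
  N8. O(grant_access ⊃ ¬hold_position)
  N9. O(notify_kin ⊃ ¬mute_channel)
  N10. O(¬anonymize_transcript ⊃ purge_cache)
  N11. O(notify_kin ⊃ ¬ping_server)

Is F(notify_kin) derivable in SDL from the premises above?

Yes

Premise 7 states O(¬publish_patent) outright.
The contrapositive of premise 1 (O(¬grant_access ⊃ publish_patent)) is O(¬publish_patent ⊃ grant_access), and O(¬publish_patent) is already established, so O(grant_access).
From O(grant_access) and premise 8, O(grant_access ⊃ ¬hold_position), we obtain O(¬hold_position).
Premise 6 is O(¬purge_cache ⊃ hold_position); contrapositively O(¬hold_position ⊃ purge_cache). Since O(¬hold_position) holds, K gives O(purge_cache).
The contrapositive of premise 4 (O(¬ping_server ⊃ ¬purge_cache)) is O(purge_cache ⊃ ping_server), and O(purge_cache) is already established, so O(ping_server).
Premise 11, O(notify_kin ⊃ ¬ping_server), contraposes to O(ping_server ⊃ ¬notify_kin); with O(ping_server) we get O(¬notify_kin).
Premises 2, 3, 5, 9, 10 do not contribute to this derivation.
So O(¬notify_kin) holds, i.e. F(notify_kin). The claim follows.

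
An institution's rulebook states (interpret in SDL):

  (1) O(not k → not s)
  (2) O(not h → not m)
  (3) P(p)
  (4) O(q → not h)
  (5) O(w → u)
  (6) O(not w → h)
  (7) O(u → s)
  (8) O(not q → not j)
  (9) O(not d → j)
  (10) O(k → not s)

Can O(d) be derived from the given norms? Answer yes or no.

By case analysis on k: premise 10 gives O(k → not s) and premise 1 gives O(not k → not s), so O(not s) either way.
Premise 7, O(u → s), contraposes to O(not s → not u); with O(not s) we get O(not u).
Premise 5 is O(w → u); contrapositively O(not u → not w). Since O(not u) holds, K gives O(not w).
With premise 6, O(not w → h), the K-axiom yields O(h).
Premise 4, O(q → not h), contraposes to O(h → not q); with O(h) we get O(not q).
From O(not q) and premise 8, O(not q → not j), we obtain O(not j).
The contrapositive of premise 9 (O(not d → j)) is O(not j → d), and O(not j) is already established, so O(d).
Premises 2, 3 do not contribute to this derivation.
So O(d) follows.

Yes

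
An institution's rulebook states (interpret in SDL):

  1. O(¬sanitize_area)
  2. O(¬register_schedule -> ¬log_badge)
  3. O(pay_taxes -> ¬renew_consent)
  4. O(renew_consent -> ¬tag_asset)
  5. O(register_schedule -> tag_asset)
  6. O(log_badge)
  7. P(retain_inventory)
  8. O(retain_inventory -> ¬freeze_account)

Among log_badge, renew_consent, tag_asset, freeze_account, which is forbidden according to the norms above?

renew_consent

From premise 6 we have O(log_badge).
The contrapositive of premise 2 (O(¬register_schedule -> ¬log_badge)) is O(log_badge -> register_schedule), and O(log_badge) is already established, so O(register_schedule).
With premise 5, O(register_schedule -> tag_asset), the K-axiom yields O(tag_asset).
Premise 4, O(renew_consent -> ¬tag_asset), contraposes to O(tag_asset -> ¬renew_consent); with O(tag_asset) we get O(¬renew_consent).
So O(¬renew_consent) holds, i.e. renew_consent is forbidden. None of the other listed options is forbidden under the premises.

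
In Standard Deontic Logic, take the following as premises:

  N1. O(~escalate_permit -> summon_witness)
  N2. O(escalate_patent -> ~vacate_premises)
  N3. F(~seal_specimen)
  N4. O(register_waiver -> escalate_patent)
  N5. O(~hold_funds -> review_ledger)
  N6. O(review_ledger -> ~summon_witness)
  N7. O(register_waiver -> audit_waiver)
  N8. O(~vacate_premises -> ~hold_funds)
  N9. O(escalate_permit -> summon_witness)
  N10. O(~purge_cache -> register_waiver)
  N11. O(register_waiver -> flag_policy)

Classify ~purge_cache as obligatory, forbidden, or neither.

Forbidden

Premises 1 and 9 are O(~escalate_permit -> summon_witness) and O(escalate_permit -> summon_witness); every ideal world satisfies ~escalate_permit or escalate_permit, so in either case summon_witness holds — hence O(summon_witness).
Premise 6, O(review_ledger -> ~summon_witness), contraposes to O(summon_witness -> ~review_ledger); with O(summon_witness) we get O(~review_ledger).
Premise 5 is O(~hold_funds -> review_ledger); contrapositively O(~review_ledger -> hold_funds). Since O(~review_ledger) holds, K gives O(hold_funds).
Premise 8, O(~vacate_premises -> ~hold_funds), contraposes to O(hold_funds -> vacate_premises); with O(hold_funds) we get O(vacate_premises).
Premise 2, O(escalate_patent -> ~vacate_premises), contraposes to O(vacate_premises -> ~escalate_patent); with O(vacate_premises) we get O(~escalate_patent).
Premise 4, O(register_waiver -> escalate_patent), contraposes to O(~escalate_patent -> ~register_waiver); with O(~escalate_patent) we get O(~register_waiver).
Premise 10, O(~purge_cache -> register_waiver), contraposes to O(~register_waiver -> purge_cache); with O(~register_waiver) we get O(purge_cache).
Premises 3, 7, 11 do not contribute to this derivation.
Thus O(purge_cache), which is F(~purge_cache): ~purge_cache is forbidden.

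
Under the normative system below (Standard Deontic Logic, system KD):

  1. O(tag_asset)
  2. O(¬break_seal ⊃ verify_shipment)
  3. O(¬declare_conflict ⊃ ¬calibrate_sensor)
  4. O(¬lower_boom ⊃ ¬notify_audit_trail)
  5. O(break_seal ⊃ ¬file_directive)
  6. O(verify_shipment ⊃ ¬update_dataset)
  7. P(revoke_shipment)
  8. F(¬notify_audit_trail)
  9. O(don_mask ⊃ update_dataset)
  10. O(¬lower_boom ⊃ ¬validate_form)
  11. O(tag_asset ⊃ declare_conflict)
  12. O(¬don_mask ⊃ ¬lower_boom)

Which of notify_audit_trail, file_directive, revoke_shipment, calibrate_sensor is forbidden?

Premise 8, F(¬notify_audit_trail), is equivalent to O(notify_audit_trail).
The contrapositive of premise 4 (O(¬lower_boom ⊃ ¬notify_audit_trail)) is O(notify_audit_trail ⊃ lower_boom), and O(notify_audit_trail) is already established, so O(lower_boom).
Premise 12 is O(¬don_mask ⊃ ¬lower_boom); contrapositively O(lower_boom ⊃ don_mask). Since O(lower_boom) holds, K gives O(don_mask).
With premise 9, O(don_mask ⊃ update_dataset), the K-axiom yields O(update_dataset).
The contrapositive of premise 6 (O(verify_shipment ⊃ ¬update_dataset)) is O(update_dataset ⊃ ¬verify_shipment), and O(update_dataset) is already established, so O(¬verify_shipment).
Premise 2, O(¬break_seal ⊃ verify_shipment), contraposes to O(¬verify_shipment ⊃ break_seal); with O(¬verify_shipment) we get O(break_seal).
From O(break_seal) and premise 5, O(break_seal ⊃ ¬file_directive), we obtain O(¬file_directive).
So O(¬file_directive) holds, i.e. file_directive is forbidden. None of the other listed options is forbidden under the premises.

file_directive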